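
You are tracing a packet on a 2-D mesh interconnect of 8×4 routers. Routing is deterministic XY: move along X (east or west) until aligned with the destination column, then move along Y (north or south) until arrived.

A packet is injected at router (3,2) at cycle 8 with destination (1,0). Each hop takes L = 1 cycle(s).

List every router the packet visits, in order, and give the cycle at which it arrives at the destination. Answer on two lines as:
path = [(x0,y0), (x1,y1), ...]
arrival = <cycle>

path = [(3,2), (2,2), (1,2), (1,1), (1,0)]
arrival = 12

#0 — 3,2 | c8
#1 — 2,2 | c9 | W
#2 — 1,2 | c10 | W
#3 — 1,1 | c11 | S
#4 — 1,0 | c12 | S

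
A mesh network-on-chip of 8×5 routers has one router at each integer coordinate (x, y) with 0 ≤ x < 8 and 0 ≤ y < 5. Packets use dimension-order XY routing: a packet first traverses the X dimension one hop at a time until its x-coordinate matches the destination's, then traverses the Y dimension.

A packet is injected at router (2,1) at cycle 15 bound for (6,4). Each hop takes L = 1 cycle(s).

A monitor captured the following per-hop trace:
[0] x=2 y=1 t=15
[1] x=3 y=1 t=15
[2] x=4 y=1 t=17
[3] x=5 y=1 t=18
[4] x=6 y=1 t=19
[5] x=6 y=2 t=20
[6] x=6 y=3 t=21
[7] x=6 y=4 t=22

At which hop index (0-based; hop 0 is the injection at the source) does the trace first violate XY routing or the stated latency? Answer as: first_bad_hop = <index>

  1: Δx=+1 Δy=+0 Δt=0 [BAD: Δcyc=0≠L]

first_bad_hop = 1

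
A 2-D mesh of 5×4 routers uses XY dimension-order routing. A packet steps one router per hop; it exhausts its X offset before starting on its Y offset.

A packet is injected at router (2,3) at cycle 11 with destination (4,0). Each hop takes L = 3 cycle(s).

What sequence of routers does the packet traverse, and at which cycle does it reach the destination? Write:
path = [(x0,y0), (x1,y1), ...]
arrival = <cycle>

path = [(2,3), (3,3), (4,3), (4,2), (4,1), (4,0)]
arrival = 26

t=11: at (2,3)
t=14: at (3,3) after E
t=17: at (4,3) after E
t=20: at (4,2) after S
t=23: at (4,1) after S
t=26: at (4,0) after S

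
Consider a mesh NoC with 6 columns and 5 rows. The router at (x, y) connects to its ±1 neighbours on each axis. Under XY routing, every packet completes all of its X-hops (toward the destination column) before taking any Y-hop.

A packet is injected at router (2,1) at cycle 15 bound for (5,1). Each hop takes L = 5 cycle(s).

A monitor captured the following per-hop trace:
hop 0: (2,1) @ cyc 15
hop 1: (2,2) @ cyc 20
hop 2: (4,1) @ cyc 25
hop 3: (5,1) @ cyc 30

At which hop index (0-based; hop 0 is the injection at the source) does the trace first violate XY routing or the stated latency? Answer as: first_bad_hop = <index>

first_bad_hop = 1

  1: Δx=+0 Δy=+1 Δt=5 [BAD: Y-move but x=2≠5]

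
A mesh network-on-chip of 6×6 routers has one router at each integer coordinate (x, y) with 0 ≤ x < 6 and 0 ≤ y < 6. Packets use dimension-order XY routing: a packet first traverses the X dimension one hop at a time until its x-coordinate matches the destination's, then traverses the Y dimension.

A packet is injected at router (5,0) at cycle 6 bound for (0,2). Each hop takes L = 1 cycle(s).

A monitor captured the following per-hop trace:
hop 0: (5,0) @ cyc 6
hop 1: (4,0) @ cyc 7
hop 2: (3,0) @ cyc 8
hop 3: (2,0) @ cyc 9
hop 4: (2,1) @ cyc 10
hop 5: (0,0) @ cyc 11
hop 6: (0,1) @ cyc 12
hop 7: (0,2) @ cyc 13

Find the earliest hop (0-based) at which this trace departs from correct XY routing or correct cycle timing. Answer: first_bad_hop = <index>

first_bad_hop = 4

[1] (-1,+0) / 1c ⇒ ok
[2] (-1,+0) / 1c ⇒ ok
[3] (-1,+0) / 1c ⇒ ok
[4] (+0,+1) / 1c ⇒ BAD: Y-move but x=2≠0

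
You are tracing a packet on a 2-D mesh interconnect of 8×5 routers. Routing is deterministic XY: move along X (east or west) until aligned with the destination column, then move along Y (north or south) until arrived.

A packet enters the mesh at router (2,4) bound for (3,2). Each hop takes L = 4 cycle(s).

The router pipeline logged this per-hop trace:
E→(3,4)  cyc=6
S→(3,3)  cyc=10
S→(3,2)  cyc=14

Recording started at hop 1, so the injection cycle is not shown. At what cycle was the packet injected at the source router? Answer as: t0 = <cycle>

Hop 1 reached at cycle 6; hop k is at t0 + k·L.
t0 = cyc[1] − L = 6 − 4 = 2.

t0 = 2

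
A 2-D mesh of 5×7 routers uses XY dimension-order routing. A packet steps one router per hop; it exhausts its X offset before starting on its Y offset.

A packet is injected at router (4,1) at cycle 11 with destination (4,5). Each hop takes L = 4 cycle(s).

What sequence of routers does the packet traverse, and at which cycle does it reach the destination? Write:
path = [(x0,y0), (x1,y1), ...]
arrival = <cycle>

  0. router=(4,1) cycle=11 (inject)
  1. router=(4,2) cycle=15 dir=N
  2. router=(4,3) cycle=19 dir=N
  3. router=(4,4) cycle=23 dir=N
  4. router=(4,5) cycle=27 dir=N

path = [(4,1), (4,2), (4,3), (4,4), (4,5)]
arrival = 27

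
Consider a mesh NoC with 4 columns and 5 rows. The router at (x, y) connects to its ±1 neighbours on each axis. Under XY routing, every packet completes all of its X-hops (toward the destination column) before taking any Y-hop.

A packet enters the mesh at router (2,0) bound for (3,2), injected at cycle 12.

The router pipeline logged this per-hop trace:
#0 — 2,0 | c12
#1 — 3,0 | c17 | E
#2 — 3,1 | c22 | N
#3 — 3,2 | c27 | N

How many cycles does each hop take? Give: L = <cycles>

Between hops 0 and 1 the cycle counter advances 17 − 12 = 5.
Each hop adds L, hence L = 5.

L = 5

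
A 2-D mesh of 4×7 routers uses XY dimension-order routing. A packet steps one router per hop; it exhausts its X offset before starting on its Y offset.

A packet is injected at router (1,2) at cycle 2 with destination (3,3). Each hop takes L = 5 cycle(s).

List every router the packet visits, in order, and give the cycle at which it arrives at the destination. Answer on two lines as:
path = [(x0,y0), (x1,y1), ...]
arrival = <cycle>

[0] x=1 y=2 t=2
[1] x=2 y=2 t=7 →E
[2] x=3 y=2 t=12 →E
[3] x=3 y=3 t=17 →N

path = [(1,2), (2,2), (3,2), (3,3)]
arrival = 17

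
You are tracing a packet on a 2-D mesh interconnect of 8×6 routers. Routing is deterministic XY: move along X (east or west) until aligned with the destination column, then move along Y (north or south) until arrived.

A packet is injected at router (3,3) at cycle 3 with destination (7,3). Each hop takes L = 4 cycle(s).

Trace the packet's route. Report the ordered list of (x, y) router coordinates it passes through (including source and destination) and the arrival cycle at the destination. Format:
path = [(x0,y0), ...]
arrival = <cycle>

path = [(3,3), (4,3), (5,3), (6,3), (7,3)]
arrival = 19

src (3,3)  cyc=3
E→(4,3)  cyc=7
E→(5,3)  cyc=11
E→(6,3)  cyc=15
E→(7,3)  cyc=19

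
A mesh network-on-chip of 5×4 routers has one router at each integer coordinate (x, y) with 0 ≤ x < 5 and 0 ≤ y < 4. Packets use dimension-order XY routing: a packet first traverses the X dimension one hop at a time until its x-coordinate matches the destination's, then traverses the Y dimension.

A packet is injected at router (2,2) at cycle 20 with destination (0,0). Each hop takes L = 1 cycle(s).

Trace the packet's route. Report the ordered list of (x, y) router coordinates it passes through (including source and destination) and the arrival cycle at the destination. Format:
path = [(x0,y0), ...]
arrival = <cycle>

  0. router=(2,2) cycle=20 (inject)
  1. router=(1,2) cycle=21 dir=W
  2. router=(0,2) cycle=22 dir=W
  3. router=(0,1) cycle=23 dir=S
  4. router=(0,0) cycle=24 dir=S

path = [(2,2), (1,2), (0,2), (0,1), (0,0)]
arrival = 24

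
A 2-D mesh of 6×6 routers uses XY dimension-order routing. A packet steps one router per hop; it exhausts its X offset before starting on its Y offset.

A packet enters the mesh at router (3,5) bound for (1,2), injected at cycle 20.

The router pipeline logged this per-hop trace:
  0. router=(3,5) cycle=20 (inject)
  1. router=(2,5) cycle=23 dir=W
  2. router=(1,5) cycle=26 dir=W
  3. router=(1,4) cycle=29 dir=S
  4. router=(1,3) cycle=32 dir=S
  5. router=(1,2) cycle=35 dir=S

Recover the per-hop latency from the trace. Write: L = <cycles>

L = 3

cyc[1] − cyc[0] = 23 − 20 = 3.
Each hop adds L, hence L = 3.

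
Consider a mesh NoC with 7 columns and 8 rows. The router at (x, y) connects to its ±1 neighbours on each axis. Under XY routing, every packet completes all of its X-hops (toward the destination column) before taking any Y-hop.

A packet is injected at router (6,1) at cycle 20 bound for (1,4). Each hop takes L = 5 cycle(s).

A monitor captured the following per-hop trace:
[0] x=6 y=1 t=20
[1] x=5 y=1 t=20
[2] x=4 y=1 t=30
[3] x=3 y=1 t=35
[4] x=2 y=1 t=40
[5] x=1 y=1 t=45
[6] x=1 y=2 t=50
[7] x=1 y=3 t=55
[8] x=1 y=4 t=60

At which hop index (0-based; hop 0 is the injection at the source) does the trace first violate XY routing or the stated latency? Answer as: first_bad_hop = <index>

first_bad_hop = 1

check 1→ d=(-1,0) cyc+0: BAD: Δcyc=0≠L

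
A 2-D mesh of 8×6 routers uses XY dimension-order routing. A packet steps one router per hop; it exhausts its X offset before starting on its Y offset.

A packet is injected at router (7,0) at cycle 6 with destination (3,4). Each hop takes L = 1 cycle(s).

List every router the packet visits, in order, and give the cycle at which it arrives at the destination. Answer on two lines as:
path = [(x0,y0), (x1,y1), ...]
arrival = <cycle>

[0] x=7 y=0 t=6
[1] x=6 y=0 t=7 →W
[2] x=5 y=0 t=8 →W
[3] x=4 y=0 t=9 →W
[4] x=3 y=0 t=10 →W
[5] x=3 y=1 t=11 →N
[6] x=3 y=2 t=12 →N
[7] x=3 y=3 t=13 →N
[8] x=3 y=4 t=14 →N

path = [(7,0), (6,0), (5,0), (4,0), (3,0), (3,1), (3,2), (3,3), (3,4)]
arrival = 14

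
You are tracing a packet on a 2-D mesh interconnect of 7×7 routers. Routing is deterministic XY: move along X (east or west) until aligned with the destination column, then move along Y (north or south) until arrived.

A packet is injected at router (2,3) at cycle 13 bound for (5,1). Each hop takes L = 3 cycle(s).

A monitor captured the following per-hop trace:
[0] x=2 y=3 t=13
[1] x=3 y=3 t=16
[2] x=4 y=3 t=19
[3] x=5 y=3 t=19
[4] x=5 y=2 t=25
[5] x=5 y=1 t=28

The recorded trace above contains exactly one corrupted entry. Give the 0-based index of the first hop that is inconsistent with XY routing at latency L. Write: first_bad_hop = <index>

check 1→ d=(1,0) cyc+3: ok
check 2→ d=(1,0) cyc+3: ok
check 3→ d=(1,0) cyc+0: BAD: Δcyc=0≠L

first_bad_hop = 3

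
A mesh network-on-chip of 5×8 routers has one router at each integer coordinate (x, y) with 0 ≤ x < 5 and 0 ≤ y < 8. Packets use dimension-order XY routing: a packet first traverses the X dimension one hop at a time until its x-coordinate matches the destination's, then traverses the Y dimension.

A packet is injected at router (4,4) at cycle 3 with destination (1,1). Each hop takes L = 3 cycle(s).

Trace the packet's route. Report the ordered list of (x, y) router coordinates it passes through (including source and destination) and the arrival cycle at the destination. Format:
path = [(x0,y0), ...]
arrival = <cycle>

path = [(4,4), (3,4), (2,4), (1,4), (1,3), (1,2), (1,1)]
arrival = 21

  0. router=(4,4) cycle=3 (inject)
  1. router=(3,4) cycle=6 dir=W
  2. router=(2,4) cycle=9 dir=W
  3. router=(1,4) cycle=12 dir=W
  4. router=(1,3) cycle=15 dir=S
  5. router=(1,2) cycle=18 dir=S
  6. router=(1,1) cycle=21 dir=S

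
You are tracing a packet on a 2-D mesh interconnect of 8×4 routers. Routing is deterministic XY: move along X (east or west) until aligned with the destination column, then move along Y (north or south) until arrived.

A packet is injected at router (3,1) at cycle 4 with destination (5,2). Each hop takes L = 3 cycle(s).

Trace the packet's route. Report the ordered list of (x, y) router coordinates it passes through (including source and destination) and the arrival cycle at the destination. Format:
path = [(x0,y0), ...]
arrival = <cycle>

src (3,1)  cyc=4
E→(4,1)  cyc=7
E→(5,1)  cyc=10
N→(5,2)  cyc=13

path = [(3,1), (4,1), (5,1), (5,2)]
arrival = 13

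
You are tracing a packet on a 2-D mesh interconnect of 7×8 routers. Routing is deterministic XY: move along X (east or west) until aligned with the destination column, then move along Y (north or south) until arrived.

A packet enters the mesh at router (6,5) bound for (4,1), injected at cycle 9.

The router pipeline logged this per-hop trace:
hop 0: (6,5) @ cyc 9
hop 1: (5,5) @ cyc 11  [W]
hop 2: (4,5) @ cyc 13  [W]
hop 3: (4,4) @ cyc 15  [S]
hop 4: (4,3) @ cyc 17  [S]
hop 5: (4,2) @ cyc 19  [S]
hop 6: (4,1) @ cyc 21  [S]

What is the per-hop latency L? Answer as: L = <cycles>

L = 2

cyc[1] − cyc[0] = 11 − 9 = 2.
One hop costs L cycles, so L = 2.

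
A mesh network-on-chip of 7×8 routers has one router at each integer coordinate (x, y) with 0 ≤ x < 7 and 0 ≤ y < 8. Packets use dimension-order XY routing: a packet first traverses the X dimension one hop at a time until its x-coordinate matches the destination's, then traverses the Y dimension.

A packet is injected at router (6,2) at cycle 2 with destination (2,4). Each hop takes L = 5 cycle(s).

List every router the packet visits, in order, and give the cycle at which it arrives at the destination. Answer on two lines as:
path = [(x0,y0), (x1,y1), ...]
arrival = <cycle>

path = [(6,2), (5,2), (4,2), (3,2), (2,2), (2,3), (2,4)]
arrival = 32

  0. router=(6,2) cycle=2 (inject)
  1. router=(5,2) cycle=7 dir=W
  2. router=(4,2) cycle=12 dir=W
  3. router=(3,2) cycle=17 dir=W
  4. router=(2,2) cycle=22 dir=W
  5. router=(2,3) cycle=27 dir=N
  6. router=(2,4) cycle=32 dir=N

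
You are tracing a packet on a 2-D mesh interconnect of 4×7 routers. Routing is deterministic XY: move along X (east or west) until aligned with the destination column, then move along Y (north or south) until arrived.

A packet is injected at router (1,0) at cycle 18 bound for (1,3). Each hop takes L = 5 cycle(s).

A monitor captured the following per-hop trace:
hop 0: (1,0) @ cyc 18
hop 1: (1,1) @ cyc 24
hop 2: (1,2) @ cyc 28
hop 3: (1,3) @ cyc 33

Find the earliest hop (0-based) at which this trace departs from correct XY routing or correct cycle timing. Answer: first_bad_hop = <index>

check 1→ d=(0,1) cyc+6: BAD: Δcyc=6≠L

first_bad_hop = 1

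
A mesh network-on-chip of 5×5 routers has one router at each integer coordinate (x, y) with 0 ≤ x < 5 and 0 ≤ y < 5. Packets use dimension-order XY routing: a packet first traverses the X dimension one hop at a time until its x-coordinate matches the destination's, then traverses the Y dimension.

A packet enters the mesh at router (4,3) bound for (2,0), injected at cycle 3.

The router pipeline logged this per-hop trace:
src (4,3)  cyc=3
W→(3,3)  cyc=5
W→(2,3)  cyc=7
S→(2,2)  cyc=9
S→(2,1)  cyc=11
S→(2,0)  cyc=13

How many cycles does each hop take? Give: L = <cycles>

L = 2

cyc[1] − cyc[0] = 5 − 3 = 2.
That increment is L by definition: L = 2.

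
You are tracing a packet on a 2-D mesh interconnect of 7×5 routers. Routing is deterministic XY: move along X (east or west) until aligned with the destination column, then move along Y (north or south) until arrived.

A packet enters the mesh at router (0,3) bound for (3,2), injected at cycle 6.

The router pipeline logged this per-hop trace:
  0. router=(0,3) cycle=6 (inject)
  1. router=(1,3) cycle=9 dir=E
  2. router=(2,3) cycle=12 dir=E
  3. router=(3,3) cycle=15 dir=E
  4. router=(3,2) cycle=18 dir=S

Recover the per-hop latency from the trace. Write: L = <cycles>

Δcyc across hop 0→1: 9 − 6 = 3.
One hop costs L cycles, so L = 3.

L = 3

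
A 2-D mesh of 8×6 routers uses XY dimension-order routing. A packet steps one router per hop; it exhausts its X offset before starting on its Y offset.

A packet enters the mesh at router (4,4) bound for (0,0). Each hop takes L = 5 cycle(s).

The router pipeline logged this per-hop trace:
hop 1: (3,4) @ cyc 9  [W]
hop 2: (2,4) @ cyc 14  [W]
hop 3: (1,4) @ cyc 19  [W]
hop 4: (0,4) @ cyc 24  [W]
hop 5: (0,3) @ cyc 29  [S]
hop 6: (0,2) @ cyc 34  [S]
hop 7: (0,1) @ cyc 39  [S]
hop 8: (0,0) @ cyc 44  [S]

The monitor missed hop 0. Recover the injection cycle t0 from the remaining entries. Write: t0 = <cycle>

t0 = 4

The first recorded entry is hop 1 at cycle 9.
Subtract one hop: t0 = 9 − 5 = 4.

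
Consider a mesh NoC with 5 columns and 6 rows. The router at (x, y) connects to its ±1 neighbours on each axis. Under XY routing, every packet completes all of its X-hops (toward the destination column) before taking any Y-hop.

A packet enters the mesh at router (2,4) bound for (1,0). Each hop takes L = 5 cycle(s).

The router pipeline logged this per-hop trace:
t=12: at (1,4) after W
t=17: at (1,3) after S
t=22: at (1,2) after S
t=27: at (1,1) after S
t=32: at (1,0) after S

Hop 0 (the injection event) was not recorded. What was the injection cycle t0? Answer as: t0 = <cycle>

The first recorded entry is hop 1 at cycle 12.
t0 = cyc[1] − L = 12 − 5 = 7.

t0 = 7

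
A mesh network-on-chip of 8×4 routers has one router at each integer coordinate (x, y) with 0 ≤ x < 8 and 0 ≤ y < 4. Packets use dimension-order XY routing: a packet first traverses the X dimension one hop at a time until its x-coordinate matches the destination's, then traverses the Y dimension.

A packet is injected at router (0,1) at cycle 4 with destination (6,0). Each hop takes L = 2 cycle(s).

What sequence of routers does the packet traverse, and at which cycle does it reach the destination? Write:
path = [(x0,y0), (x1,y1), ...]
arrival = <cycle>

[0] x=0 y=1 t=4
[1] x=1 y=1 t=6 →E
[2] x=2 y=1 t=8 →E
[3] x=3 y=1 t=10 →E
[4] x=4 y=1 t=12 →E
[5] x=5 y=1 t=14 →E
[6] x=6 y=1 t=16 →E
[7] x=6 y=0 t=18 →S

path = [(0,1), (1,1), (2,1), (3,1), (4,1), (5,1), (6,1), (6,0)]
arrival = 18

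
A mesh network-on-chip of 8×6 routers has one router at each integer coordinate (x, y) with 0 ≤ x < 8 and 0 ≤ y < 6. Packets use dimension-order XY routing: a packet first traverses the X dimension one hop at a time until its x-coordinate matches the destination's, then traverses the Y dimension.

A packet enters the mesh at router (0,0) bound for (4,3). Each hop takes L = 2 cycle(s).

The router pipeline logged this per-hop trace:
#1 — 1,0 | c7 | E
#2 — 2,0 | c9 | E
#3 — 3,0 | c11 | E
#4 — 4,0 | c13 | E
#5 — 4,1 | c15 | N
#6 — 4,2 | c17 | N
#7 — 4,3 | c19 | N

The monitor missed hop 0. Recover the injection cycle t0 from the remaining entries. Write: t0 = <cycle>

t0 = 5

At hop 1 the cycle is 7; in general cyc_k = t0 + kL.
Therefore t0 = 7 − L = 5.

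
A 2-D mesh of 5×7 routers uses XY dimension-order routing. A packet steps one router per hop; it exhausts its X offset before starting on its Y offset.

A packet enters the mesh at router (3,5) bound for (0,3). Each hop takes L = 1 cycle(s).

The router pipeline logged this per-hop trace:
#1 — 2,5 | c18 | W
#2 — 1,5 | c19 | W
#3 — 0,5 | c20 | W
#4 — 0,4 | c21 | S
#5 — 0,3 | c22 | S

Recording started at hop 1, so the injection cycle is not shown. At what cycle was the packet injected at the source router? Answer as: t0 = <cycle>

At hop 1 the cycle is 18; in general cyc_k = t0 + kL.
So t0 = 18 − 1·1 = 17.

t0 = 17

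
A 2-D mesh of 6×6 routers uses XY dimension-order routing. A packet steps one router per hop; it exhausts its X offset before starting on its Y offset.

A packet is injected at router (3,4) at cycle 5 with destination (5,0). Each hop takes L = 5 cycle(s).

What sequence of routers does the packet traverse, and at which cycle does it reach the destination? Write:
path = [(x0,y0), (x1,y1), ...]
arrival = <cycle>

path = [(3,4), (4,4), (5,4), (5,3), (5,2), (5,1), (5,0)]
arrival = 35

#0 — 3,4 | c5
#1 — 4,4 | c10 | E
#2 — 5,4 | c15 | E
#3 — 5,3 | c20 | S
#4 — 5,2 | c25 | S
#5 — 5,1 | c30 | S
#6 — 5,0 | c35 | S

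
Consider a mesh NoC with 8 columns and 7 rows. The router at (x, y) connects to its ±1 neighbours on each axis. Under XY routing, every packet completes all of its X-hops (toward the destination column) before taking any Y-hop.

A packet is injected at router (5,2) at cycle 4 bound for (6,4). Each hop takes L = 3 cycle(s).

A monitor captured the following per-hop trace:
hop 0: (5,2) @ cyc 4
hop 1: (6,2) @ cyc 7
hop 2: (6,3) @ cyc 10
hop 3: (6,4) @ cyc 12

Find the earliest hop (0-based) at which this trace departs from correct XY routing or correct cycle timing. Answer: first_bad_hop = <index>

first_bad_hop = 3

check 1→ d=(1,0) cyc+3: ok
check 2→ d=(0,1) cyc+3: ok
check 3→ d=(0,1) cyc+2: BAD: Δcyc=2≠L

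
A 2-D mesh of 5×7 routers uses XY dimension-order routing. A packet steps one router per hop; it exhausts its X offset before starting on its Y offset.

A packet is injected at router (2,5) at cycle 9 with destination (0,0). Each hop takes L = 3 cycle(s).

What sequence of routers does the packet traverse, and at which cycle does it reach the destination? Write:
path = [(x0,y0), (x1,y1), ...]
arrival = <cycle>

path = [(2,5), (1,5), (0,5), (0,4), (0,3), (0,2), (0,1), (0,0)]
arrival = 30

[0] x=2 y=5 t=9
[1] x=1 y=5 t=12 →W
[2] x=0 y=5 t=15 →W
[3] x=0 y=4 t=18 →S
[4] x=0 y=3 t=21 →S
[5] x=0 y=2 t=24 →S
[6] x=0 y=1 t=27 →S
[7] x=0 y=0 t=30 →S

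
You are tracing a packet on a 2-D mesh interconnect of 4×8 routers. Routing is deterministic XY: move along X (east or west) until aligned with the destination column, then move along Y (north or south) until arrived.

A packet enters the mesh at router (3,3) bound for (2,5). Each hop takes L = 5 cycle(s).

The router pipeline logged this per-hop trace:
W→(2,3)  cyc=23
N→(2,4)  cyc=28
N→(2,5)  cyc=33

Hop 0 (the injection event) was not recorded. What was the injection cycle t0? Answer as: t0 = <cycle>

The first recorded entry is hop 1 at cycle 23.
So t0 = 23 − 1·5 = 18.

t0 = 18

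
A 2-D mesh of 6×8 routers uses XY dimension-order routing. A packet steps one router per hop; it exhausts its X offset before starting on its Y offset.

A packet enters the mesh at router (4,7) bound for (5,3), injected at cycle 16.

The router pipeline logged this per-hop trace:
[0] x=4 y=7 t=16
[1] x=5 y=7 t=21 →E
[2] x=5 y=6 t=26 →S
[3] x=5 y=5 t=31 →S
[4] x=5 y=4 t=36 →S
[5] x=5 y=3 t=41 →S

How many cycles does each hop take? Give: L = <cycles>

Between hops 0 and 1 the cycle counter advances 21 − 16 = 5.
One hop costs L cycles, so L = 5.

L = 5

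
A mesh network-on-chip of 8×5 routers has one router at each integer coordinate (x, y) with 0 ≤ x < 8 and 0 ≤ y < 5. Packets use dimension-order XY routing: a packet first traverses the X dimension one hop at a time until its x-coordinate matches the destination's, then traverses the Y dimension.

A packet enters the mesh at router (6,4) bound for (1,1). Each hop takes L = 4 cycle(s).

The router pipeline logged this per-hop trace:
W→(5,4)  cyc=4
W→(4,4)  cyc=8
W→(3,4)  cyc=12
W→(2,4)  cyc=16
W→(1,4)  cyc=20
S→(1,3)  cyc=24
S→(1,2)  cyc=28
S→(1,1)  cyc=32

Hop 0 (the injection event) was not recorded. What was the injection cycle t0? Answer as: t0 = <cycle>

t0 = 0

The first recorded entry is hop 1 at cycle 4.
Subtract one hop: t0 = 4 − 4 = 0.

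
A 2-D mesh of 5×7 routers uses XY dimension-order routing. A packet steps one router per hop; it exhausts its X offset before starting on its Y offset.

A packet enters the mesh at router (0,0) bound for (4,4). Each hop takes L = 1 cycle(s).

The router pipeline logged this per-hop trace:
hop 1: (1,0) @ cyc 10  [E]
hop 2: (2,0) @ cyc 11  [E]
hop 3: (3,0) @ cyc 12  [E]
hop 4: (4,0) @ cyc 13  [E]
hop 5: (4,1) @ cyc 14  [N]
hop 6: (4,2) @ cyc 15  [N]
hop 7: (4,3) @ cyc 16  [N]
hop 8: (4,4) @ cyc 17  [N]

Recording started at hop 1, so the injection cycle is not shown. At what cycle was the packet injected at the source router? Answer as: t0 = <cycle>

t0 = 9

cyc[1] = 10 and cyc[k] = t0 + k·L for every k.
So t0 = 10 − 1·1 = 9.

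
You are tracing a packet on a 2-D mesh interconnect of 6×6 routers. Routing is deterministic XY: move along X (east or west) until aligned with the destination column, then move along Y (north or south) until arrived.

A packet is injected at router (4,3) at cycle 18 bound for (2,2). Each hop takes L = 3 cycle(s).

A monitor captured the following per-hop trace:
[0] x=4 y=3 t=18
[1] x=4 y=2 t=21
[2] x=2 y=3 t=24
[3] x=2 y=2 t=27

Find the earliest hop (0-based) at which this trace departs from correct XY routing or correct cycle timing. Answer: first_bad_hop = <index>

first_bad_hop = 1

  1: Δx=+0 Δy=-1 Δt=3 [BAD: Y-move but x=4≠2]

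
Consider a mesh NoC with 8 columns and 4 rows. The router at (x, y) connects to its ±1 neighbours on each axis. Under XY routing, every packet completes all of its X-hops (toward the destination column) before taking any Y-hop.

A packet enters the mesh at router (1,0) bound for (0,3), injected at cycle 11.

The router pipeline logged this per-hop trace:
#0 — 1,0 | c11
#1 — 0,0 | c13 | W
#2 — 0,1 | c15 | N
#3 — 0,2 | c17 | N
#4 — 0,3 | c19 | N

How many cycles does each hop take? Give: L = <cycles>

Δcyc across hop 0→1: 13 − 11 = 2.
One hop costs L cycles, so L = 2.

L = 2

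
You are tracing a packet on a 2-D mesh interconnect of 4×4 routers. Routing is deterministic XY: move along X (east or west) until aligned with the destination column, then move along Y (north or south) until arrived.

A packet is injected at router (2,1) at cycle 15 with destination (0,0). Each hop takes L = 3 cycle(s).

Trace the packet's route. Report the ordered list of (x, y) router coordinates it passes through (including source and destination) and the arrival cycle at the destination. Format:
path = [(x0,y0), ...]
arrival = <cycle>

path = [(2,1), (1,1), (0,1), (0,0)]
arrival = 24

  0. router=(2,1) cycle=15 (inject)
  1. router=(1,1) cycle=18 dir=W
  2. router=(0,1) cycle=21 dir=W
  3. router=(0,0) cycle=24 dir=S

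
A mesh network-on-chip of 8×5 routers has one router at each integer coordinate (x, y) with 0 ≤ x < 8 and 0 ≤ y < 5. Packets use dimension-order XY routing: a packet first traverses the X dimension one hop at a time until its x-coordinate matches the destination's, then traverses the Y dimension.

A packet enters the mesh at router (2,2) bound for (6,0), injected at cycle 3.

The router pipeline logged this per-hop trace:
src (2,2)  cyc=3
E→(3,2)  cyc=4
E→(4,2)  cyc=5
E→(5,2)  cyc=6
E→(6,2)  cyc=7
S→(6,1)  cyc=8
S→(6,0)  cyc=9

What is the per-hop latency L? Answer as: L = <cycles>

cyc[1] − cyc[0] = 4 − 3 = 1.
Each hop adds L, hence L = 1.

L = 1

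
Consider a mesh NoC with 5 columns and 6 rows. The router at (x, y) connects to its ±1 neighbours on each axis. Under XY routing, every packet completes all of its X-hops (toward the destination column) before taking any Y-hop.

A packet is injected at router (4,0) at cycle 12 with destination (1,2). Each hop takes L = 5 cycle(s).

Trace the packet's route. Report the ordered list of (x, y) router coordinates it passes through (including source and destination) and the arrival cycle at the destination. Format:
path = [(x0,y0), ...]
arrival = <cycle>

t=12: at (4,0)
t=17: at (3,0) after W
t=22: at (2,0) after W
t=27: at (1,0) after W
t=32: at (1,1) after N
t=37: at (1,2) after N

path = [(4,0), (3,0), (2,0), (1,0), (1,1), (1,2)]
arrival = 37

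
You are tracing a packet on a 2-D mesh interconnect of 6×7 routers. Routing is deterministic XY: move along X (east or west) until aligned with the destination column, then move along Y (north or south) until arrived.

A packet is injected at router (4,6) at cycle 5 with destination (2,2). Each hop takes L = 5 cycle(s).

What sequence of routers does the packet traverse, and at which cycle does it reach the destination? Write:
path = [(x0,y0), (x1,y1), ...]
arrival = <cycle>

[0] x=4 y=6 t=5
[1] x=3 y=6 t=10 →W
[2] x=2 y=6 t=15 →W
[3] x=2 y=5 t=20 →S
[4] x=2 y=4 t=25 →S
[5] x=2 y=3 t=30 →S
[6] x=2 y=2 t=35 →S

path = [(4,6), (3,6), (2,6), (2,5), (2,4), (2,3), (2,2)]
arrival = 35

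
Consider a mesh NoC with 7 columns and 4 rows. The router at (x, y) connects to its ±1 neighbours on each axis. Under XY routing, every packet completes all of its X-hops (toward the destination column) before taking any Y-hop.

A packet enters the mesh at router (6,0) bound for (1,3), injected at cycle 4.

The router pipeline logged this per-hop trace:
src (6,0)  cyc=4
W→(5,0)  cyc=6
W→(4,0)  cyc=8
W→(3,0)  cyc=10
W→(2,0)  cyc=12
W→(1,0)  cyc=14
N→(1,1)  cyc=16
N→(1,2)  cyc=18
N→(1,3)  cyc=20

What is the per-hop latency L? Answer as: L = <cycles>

L = 2

Between hops 0 and 1 the cycle counter advances 6 − 4 = 2.
Each hop adds L, hence L = 2.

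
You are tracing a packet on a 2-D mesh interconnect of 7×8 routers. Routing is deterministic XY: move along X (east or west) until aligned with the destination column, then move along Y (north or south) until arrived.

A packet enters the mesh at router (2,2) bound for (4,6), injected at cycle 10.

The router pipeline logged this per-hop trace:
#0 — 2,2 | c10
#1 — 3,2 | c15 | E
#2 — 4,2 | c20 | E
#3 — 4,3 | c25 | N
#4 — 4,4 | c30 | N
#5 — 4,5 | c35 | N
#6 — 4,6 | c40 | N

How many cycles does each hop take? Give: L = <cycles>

From hop 0 (10) to hop 1 (15): +5 cycles.
Each hop adds L, hence L = 5.

L = 5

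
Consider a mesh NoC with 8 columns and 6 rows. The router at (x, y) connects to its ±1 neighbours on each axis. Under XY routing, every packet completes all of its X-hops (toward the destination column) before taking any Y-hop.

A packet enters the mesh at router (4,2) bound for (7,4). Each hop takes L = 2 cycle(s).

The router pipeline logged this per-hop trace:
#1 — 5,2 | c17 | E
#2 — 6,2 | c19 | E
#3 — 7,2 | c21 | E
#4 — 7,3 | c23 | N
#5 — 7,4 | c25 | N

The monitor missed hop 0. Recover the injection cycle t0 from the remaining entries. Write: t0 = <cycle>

t0 = 15

The first recorded entry is hop 1 at cycle 17.
t0 = cyc[1] − L = 17 − 2 = 15.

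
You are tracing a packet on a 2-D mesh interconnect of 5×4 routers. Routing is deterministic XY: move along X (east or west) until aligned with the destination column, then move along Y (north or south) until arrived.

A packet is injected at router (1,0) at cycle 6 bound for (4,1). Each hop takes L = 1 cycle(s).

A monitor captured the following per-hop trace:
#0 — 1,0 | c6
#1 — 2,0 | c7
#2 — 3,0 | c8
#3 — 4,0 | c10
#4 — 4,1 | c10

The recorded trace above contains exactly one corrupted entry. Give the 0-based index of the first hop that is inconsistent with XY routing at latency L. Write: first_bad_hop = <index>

  1: Δx=+1 Δy=+0 Δt=1 [ok]
  2: Δx=+1 Δy=+0 Δt=1 [ok]
  3: Δx=+1 Δy=+0 Δt=2 [BAD: Δcyc=2≠L]

first_bad_hop = 3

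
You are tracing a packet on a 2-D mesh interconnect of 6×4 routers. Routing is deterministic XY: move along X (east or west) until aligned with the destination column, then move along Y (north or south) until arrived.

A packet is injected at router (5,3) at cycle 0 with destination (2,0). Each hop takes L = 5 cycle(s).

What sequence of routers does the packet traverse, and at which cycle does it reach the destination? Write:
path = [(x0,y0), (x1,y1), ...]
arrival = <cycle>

  0. router=(5,3) cycle=0 (inject)
  1. router=(4,3) cycle=5 dir=W
  2. router=(3,3) cycle=10 dir=W
  3. router=(2,3) cycle=15 dir=W
  4. router=(2,2) cycle=20 dir=S
  5. router=(2,1) cycle=25 dir=S
  6. router=(2,0) cycle=30 dir=S

path = [(5,3), (4,3), (3,3), (2,3), (2,2), (2,1), (2,0)]
arrival = 30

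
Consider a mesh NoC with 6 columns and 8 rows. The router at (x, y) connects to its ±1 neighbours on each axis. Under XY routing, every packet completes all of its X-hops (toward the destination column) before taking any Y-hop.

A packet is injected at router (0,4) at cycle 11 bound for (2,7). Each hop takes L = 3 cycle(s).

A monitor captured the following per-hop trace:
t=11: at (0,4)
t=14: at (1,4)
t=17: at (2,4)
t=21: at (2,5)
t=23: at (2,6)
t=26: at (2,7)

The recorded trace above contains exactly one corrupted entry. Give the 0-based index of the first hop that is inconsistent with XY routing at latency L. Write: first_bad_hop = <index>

first_bad_hop = 3

  1: Δx=+1 Δy=+0 Δt=3 [ok]
  2: Δx=+1 Δy=+0 Δt=3 [ok]
  3: Δx=+0 Δy=+1 Δt=4 [BAD: Δcyc=4≠L]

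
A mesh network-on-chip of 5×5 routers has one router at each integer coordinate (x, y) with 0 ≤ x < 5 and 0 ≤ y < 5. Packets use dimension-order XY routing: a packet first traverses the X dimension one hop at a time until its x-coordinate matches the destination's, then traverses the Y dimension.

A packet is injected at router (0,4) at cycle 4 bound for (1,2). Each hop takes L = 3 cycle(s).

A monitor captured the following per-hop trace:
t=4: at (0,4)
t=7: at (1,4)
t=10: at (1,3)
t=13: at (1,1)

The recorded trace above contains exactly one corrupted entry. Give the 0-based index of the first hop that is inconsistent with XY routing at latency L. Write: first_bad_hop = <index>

first_bad_hop = 3

check 1→ d=(1,0) cyc+3: ok
check 2→ d=(0,-1) cyc+3: ok
check 3→ d=(0,-2) cyc+3: BAD: non-unit step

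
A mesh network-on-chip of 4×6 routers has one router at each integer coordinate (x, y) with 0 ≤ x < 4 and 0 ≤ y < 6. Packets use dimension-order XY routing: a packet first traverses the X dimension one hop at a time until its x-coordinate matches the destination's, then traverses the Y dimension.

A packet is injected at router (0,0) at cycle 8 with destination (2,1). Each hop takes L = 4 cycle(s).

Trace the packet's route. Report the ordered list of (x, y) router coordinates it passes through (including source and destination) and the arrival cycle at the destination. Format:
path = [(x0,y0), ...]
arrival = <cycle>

path = [(0,0), (1,0), (2,0), (2,1)]
arrival = 20

  0. router=(0,0) cycle=8 (inject)
  1. router=(1,0) cycle=12 dir=E
  2. router=(2,0) cycle=16 dir=E
  3. router=(2,1) cycle=20 dir=N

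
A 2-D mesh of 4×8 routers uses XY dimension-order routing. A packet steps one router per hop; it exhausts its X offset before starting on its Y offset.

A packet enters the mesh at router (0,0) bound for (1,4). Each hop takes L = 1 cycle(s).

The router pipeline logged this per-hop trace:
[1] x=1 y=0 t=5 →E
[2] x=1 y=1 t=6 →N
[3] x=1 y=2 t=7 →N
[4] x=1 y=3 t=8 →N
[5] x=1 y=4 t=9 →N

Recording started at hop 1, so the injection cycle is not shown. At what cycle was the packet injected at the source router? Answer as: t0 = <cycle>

t0 = 4

The first recorded entry is hop 1 at cycle 5.
Therefore t0 = 5 − L = 4.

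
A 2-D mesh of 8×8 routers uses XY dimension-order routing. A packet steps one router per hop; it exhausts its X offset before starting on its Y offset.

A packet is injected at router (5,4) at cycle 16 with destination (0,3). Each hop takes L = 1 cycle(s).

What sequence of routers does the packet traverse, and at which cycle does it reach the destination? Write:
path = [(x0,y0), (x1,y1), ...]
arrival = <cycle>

#0 — 5,4 | c16
#1 — 4,4 | c17 | W
#2 — 3,4 | c18 | W
#3 — 2,4 | c19 | W
#4 — 1,4 | c20 | W
#5 — 0,4 | c21 | W
#6 — 0,3 | c22 | S

path = [(5,4), (4,4), (3,4), (2,4), (1,4), (0,4), (0,3)]
arrival = 22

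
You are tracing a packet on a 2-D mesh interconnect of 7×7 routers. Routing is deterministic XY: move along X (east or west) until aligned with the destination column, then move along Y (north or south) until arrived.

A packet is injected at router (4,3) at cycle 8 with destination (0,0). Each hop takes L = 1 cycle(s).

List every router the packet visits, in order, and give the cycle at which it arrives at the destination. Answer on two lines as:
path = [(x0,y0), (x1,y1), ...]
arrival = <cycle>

path = [(4,3), (3,3), (2,3), (1,3), (0,3), (0,2), (0,1), (0,0)]
arrival = 15

  0. router=(4,3) cycle=8 (inject)
  1. router=(3,3) cycle=9 dir=W
  2. router=(2,3) cycle=10 dir=W
  3. router=(1,3) cycle=11 dir=W
  4. router=(0,3) cycle=12 dir=W
  5. router=(0,2) cycle=13 dir=S
  6. router=(0,1) cycle=14 dir=S
  7. router=(0,0) cycle=15 dir=S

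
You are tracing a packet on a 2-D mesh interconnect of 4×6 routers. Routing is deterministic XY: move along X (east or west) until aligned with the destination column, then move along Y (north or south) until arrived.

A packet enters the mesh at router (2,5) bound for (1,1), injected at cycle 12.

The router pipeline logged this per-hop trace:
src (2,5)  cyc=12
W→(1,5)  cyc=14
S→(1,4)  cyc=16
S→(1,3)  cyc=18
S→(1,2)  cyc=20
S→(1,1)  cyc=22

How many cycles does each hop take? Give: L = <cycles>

L = 2

Between hops 0 and 1 the cycle counter advances 14 − 12 = 2.
That increment is L by definition: L = 2.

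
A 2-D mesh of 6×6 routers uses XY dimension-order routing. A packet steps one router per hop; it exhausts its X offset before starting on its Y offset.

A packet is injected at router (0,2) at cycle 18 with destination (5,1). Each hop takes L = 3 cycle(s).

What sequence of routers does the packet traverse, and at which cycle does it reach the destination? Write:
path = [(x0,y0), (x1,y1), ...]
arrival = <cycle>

path = [(0,2), (1,2), (2,2), (3,2), (4,2), (5,2), (5,1)]
arrival = 36

#0 — 0,2 | c18
#1 — 1,2 | c21 | E
#2 — 2,2 | c24 | E
#3 — 3,2 | c27 | E
#4 — 4,2 | c30 | E
#5 — 5,2 | c33 | E
#6 — 5,1 | c36 | S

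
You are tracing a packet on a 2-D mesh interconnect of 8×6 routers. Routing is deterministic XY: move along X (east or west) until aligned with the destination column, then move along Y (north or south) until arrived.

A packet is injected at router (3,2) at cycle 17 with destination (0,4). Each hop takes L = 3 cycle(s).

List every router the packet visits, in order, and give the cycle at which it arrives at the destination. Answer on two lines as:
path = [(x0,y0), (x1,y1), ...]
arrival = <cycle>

path = [(3,2), (2,2), (1,2), (0,2), (0,3), (0,4)]
arrival = 32

t=17: at (3,2)
t=20: at (2,2) after W
t=23: at (1,2) after W
t=26: at (0,2) after W
t=29: at (0,3) after N
t=32: at (0,4) after N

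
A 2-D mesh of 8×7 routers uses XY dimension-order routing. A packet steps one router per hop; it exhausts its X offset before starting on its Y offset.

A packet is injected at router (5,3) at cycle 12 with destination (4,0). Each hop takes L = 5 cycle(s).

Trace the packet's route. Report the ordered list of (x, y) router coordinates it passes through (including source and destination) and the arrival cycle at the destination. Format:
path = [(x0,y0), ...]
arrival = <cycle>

path = [(5,3), (4,3), (4,2), (4,1), (4,0)]
arrival = 32

  0. router=(5,3) cycle=12 (inject)
  1. router=(4,3) cycle=17 dir=W
  2. router=(4,2) cycle=22 dir=S
  3. router=(4,1) cycle=27 dir=S
  4. router=(4,0) cycle=32 dir=S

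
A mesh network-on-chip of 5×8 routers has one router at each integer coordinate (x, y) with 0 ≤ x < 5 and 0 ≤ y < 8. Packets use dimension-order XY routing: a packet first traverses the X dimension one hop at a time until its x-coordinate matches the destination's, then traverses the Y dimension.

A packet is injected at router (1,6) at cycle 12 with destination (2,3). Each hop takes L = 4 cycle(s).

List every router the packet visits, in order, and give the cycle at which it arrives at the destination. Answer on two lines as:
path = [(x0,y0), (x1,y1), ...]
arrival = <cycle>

  0. router=(1,6) cycle=12 (inject)
  1. router=(2,6) cycle=16 dir=E
  2. router=(2,5) cycle=20 dir=S
  3. router=(2,4) cycle=24 dir=S
  4. router=(2,3) cycle=28 dir=S

path = [(1,6), (2,6), (2,5), (2,4), (2,3)]
arrival = 28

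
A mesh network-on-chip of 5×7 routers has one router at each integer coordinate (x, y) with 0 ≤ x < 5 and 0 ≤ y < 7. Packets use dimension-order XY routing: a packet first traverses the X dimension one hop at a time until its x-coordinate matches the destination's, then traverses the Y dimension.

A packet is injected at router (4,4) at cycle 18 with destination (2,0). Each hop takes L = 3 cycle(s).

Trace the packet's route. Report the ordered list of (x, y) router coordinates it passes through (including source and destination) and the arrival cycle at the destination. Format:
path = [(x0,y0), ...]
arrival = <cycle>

path = [(4,4), (3,4), (2,4), (2,3), (2,2), (2,1), (2,0)]
arrival = 36

hop 0: (4,4) @ cyc 18
hop 1: (3,4) @ cyc 21  [W]
hop 2: (2,4) @ cyc 24  [W]
hop 3: (2,3) @ cyc 27  [S]
hop 4: (2,2) @ cyc 30  [S]
hop 5: (2,1) @ cyc 33  [S]
hop 6: (2,0) @ cyc 36  [S]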